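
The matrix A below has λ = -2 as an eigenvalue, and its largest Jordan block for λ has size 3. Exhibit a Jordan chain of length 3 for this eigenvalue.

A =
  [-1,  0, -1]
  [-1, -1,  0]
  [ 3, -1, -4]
A Jordan chain for λ = -2 of length 3:
v_1 = (-2, -2, -2)ᵀ
v_2 = (1, -1, 3)ᵀ
v_3 = (1, 0, 0)ᵀ

Let N = A − (-2)·I. We want v_3 with N^3 v_3 = 0 but N^2 v_3 ≠ 0; then v_{j-1} := N · v_j for j = 3, …, 2.

Pick v_3 = (1, 0, 0)ᵀ.
Then v_2 = N · v_3 = (1, -1, 3)ᵀ.
Then v_1 = N · v_2 = (-2, -2, -2)ᵀ.

Sanity check: (A − (-2)·I) v_1 = (0, 0, 0)ᵀ = 0. ✓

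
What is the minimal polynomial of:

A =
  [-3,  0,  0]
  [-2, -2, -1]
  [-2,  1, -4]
x^2 + 6*x + 9

The characteristic polynomial is χ_A(x) = (x + 3)^3, so the eigenvalues are known. The minimal polynomial is
  m_A(x) = Π_λ (x − λ)^{k_λ}
where k_λ is the size of the *largest* Jordan block for λ (equivalently, the smallest k with (A − λI)^k v = 0 for every generalised eigenvector v of λ).

  λ = -3: largest Jordan block has size 2, contributing (x + 3)^2

So m_A(x) = (x + 3)^2 = x^2 + 6*x + 9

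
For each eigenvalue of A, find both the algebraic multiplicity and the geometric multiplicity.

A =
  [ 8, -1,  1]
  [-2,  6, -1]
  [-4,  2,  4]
λ = 6: alg = 3, geom = 1

Step 1 — factor the characteristic polynomial to read off the algebraic multiplicities:
  χ_A(x) = (x - 6)^3

Step 2 — compute geometric multiplicities via the rank-nullity identity g(λ) = n − rank(A − λI):
  rank(A − (6)·I) = 2, so dim ker(A − (6)·I) = n − 2 = 1

Summary:
  λ = 6: algebraic multiplicity = 3, geometric multiplicity = 1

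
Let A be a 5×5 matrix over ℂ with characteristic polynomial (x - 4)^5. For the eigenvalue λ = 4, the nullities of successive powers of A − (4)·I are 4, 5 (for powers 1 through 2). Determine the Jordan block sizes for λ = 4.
Block sizes for λ = 4: [2, 1, 1, 1]

From the dimensions of kernels of powers, the number of Jordan blocks of size at least j is d_j − d_{j−1} where d_j = dim ker(N^j) (with d_0 = 0). Computing the differences gives [4, 1].
The number of blocks of size exactly k is (#blocks of size ≥ k) − (#blocks of size ≥ k + 1), so the partition is: 3 block(s) of size 1, 1 block(s) of size 2.
In nonincreasing order the block sizes are [2, 1, 1, 1].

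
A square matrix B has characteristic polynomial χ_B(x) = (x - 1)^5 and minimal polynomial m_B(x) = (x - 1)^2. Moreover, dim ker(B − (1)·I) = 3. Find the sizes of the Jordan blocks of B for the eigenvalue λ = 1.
Block sizes for λ = 1: [2, 2, 1]

Step 1 — from the characteristic polynomial, algebraic multiplicity of λ = 1 is 5. From dim ker(B − (1)·I) = 3, there are exactly 3 Jordan blocks for λ = 1.
Step 2 — from the minimal polynomial, the factor (x − 1)^2 tells us the largest block for λ = 1 has size 2.
Step 3 — with total size 5, 3 blocks, and largest block 2, the block sizes (in nonincreasing order) are [2, 2, 1].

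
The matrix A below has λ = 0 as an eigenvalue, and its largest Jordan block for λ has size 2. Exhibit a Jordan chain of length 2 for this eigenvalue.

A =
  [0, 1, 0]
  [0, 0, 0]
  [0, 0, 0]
A Jordan chain for λ = 0 of length 2:
v_1 = (1, 0, 0)ᵀ
v_2 = (0, 1, 0)ᵀ

Let N = A − (0)·I. We want v_2 with N^2 v_2 = 0 but N^1 v_2 ≠ 0; then v_{j-1} := N · v_j for j = 2, …, 2.

Pick v_2 = (0, 1, 0)ᵀ.
Then v_1 = N · v_2 = (1, 0, 0)ᵀ.

Sanity check: (A − (0)·I) v_1 = (0, 0, 0)ᵀ = 0. ✓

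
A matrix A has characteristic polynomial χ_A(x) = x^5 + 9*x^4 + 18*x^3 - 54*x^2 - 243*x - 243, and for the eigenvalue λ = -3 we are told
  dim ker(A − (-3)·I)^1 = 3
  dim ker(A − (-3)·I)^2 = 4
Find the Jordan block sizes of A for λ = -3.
Block sizes for λ = -3: [2, 1, 1]

From the dimensions of kernels of powers, the number of Jordan blocks of size at least j is d_j − d_{j−1} where d_j = dim ker(N^j) (with d_0 = 0). Computing the differences gives [3, 1].
The number of blocks of size exactly k is (#blocks of size ≥ k) − (#blocks of size ≥ k + 1), so the partition is: 2 block(s) of size 1, 1 block(s) of size 2.
In nonincreasing order the block sizes are [2, 1, 1].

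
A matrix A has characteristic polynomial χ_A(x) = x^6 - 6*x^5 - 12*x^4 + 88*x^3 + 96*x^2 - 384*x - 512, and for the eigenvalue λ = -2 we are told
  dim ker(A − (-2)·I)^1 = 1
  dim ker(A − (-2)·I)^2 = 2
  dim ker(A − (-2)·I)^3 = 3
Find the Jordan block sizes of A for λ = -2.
Block sizes for λ = -2: [3]

From the dimensions of kernels of powers, the number of Jordan blocks of size at least j is d_j − d_{j−1} where d_j = dim ker(N^j) (with d_0 = 0). Computing the differences gives [1, 1, 1].
The number of blocks of size exactly k is (#blocks of size ≥ k) − (#blocks of size ≥ k + 1), so the partition is: 1 block(s) of size 3.
In nonincreasing order the block sizes are [3].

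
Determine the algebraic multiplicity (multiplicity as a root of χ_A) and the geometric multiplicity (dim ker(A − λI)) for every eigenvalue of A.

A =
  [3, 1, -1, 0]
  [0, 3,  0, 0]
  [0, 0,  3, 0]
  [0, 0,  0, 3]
λ = 3: alg = 4, geom = 3

Step 1 — factor the characteristic polynomial to read off the algebraic multiplicities:
  χ_A(x) = (x - 3)^4

Step 2 — compute geometric multiplicities via the rank-nullity identity g(λ) = n − rank(A − λI):
  rank(A − (3)·I) = 1, so dim ker(A − (3)·I) = n − 1 = 3

Summary:
  λ = 3: algebraic multiplicity = 4, geometric multiplicity = 3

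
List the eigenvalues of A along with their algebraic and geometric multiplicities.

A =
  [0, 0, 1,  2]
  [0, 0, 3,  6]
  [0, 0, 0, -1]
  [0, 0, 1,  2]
λ = 0: alg = 2, geom = 2; λ = 1: alg = 2, geom = 1

Step 1 — factor the characteristic polynomial to read off the algebraic multiplicities:
  χ_A(x) = x^2*(x - 1)^2

Step 2 — compute geometric multiplicities via the rank-nullity identity g(λ) = n − rank(A − λI):
  rank(A − (0)·I) = 2, so dim ker(A − (0)·I) = n − 2 = 2
  rank(A − (1)·I) = 3, so dim ker(A − (1)·I) = n − 3 = 1

Summary:
  λ = 0: algebraic multiplicity = 2, geometric multiplicity = 2
  λ = 1: algebraic multiplicity = 2, geometric multiplicity = 1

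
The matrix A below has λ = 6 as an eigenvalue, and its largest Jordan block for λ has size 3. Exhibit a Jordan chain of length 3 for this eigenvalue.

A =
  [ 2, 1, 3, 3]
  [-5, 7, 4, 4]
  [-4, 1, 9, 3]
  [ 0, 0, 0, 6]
A Jordan chain for λ = 6 of length 3:
v_1 = (-1, -1, -1, 0)ᵀ
v_2 = (-4, -5, -4, 0)ᵀ
v_3 = (1, 0, 0, 0)ᵀ

Let N = A − (6)·I. We want v_3 with N^3 v_3 = 0 but N^2 v_3 ≠ 0; then v_{j-1} := N · v_j for j = 3, …, 2.

Pick v_3 = (1, 0, 0, 0)ᵀ.
Then v_2 = N · v_3 = (-4, -5, -4, 0)ᵀ.
Then v_1 = N · v_2 = (-1, -1, -1, 0)ᵀ.

Sanity check: (A − (6)·I) v_1 = (0, 0, 0, 0)ᵀ = 0. ✓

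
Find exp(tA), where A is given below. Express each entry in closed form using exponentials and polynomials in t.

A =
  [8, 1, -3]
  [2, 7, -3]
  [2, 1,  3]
e^{tA} =
  [2*t*exp(6*t) + exp(6*t), t*exp(6*t), -3*t*exp(6*t)]
  [2*t*exp(6*t), t*exp(6*t) + exp(6*t), -3*t*exp(6*t)]
  [2*t*exp(6*t), t*exp(6*t), -3*t*exp(6*t) + exp(6*t)]

Strategy: write A = P · J · P⁻¹ where J is a Jordan canonical form, so e^{tA} = P · e^{tJ} · P⁻¹, and e^{tJ} can be computed block-by-block.

A has Jordan form
J =
  [6, 1, 0]
  [0, 6, 0]
  [0, 0, 6]
(up to reordering of blocks).

Per-block formulas:
  For a 1×1 block at λ = 6: exp(t · [6]) = [e^(6t)].
  For a 2×2 Jordan block J_2(6): exp(t · J_2(6)) = e^(6t)·(I + t·N), where N is the 2×2 nilpotent shift.

After assembling e^{tJ} and conjugating by P, we get:

e^{tA} =
  [2*t*exp(6*t) + exp(6*t), t*exp(6*t), -3*t*exp(6*t)]
  [2*t*exp(6*t), t*exp(6*t) + exp(6*t), -3*t*exp(6*t)]
  [2*t*exp(6*t), t*exp(6*t), -3*t*exp(6*t) + exp(6*t)]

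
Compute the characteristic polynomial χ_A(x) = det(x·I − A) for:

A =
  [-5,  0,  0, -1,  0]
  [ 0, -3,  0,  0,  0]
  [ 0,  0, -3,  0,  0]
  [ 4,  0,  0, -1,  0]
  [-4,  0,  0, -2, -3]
x^5 + 15*x^4 + 90*x^3 + 270*x^2 + 405*x + 243

Expanding det(x·I − A) (e.g. by cofactor expansion or by noting that A is similar to its Jordan form J, which has the same characteristic polynomial as A) gives
  χ_A(x) = x^5 + 15*x^4 + 90*x^3 + 270*x^2 + 405*x + 243
which factors as (x + 3)^5. The eigenvalues (with algebraic multiplicities) are λ = -3 with multiplicity 5.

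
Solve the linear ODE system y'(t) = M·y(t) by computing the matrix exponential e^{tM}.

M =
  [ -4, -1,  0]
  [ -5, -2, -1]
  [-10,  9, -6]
e^{tM} =
  [5*t^2*exp(-4*t)/2 + exp(-4*t), -t^2*exp(-4*t) - t*exp(-4*t), t^2*exp(-4*t)/2]
  [-5*t*exp(-4*t), 2*t*exp(-4*t) + exp(-4*t), -t*exp(-4*t)]
  [-25*t^2*exp(-4*t)/2 - 10*t*exp(-4*t), 5*t^2*exp(-4*t) + 9*t*exp(-4*t), -5*t^2*exp(-4*t)/2 - 2*t*exp(-4*t) + exp(-4*t)]

Strategy: write M = P · J · P⁻¹ where J is a Jordan canonical form, so e^{tM} = P · e^{tJ} · P⁻¹, and e^{tJ} can be computed block-by-block.

M has Jordan form
J =
  [-4,  1,  0]
  [ 0, -4,  1]
  [ 0,  0, -4]
(up to reordering of blocks).

Per-block formulas:
  For a 3×3 Jordan block J_3(-4): exp(t · J_3(-4)) = e^(-4t)·(I + t·N + (t^2/2)·N^2), where N is the 3×3 nilpotent shift.

After assembling e^{tJ} and conjugating by P, we get:

e^{tM} =
  [5*t^2*exp(-4*t)/2 + exp(-4*t), -t^2*exp(-4*t) - t*exp(-4*t), t^2*exp(-4*t)/2]
  [-5*t*exp(-4*t), 2*t*exp(-4*t) + exp(-4*t), -t*exp(-4*t)]
  [-25*t^2*exp(-4*t)/2 - 10*t*exp(-4*t), 5*t^2*exp(-4*t) + 9*t*exp(-4*t), -5*t^2*exp(-4*t)/2 - 2*t*exp(-4*t) + exp(-4*t)]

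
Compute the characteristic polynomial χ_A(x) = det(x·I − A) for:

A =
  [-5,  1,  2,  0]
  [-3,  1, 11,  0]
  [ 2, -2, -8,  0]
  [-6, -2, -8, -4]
x^4 + 16*x^3 + 96*x^2 + 256*x + 256

Expanding det(x·I − A) (e.g. by cofactor expansion or by noting that A is similar to its Jordan form J, which has the same characteristic polynomial as A) gives
  χ_A(x) = x^4 + 16*x^3 + 96*x^2 + 256*x + 256
which factors as (x + 4)^4. The eigenvalues (with algebraic multiplicities) are λ = -4 with multiplicity 4.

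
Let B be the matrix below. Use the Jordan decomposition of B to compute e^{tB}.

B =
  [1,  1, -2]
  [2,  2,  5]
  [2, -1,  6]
e^{tB} =
  [t^2*exp(3*t) - 2*t*exp(3*t) + exp(3*t), -t^2*exp(3*t)/2 + t*exp(3*t), 3*t^2*exp(3*t)/2 - 2*t*exp(3*t)]
  [2*t^2*exp(3*t) + 2*t*exp(3*t), -t^2*exp(3*t) - t*exp(3*t) + exp(3*t), 3*t^2*exp(3*t) + 5*t*exp(3*t)]
  [2*t*exp(3*t), -t*exp(3*t), 3*t*exp(3*t) + exp(3*t)]

Strategy: write B = P · J · P⁻¹ where J is a Jordan canonical form, so e^{tB} = P · e^{tJ} · P⁻¹, and e^{tJ} can be computed block-by-block.

B has Jordan form
J =
  [3, 1, 0]
  [0, 3, 1]
  [0, 0, 3]
(up to reordering of blocks).

Per-block formulas:
  For a 3×3 Jordan block J_3(3): exp(t · J_3(3)) = e^(3t)·(I + t·N + (t^2/2)·N^2), where N is the 3×3 nilpotent shift.

After assembling e^{tJ} and conjugating by P, we get:

e^{tB} =
  [t^2*exp(3*t) - 2*t*exp(3*t) + exp(3*t), -t^2*exp(3*t)/2 + t*exp(3*t), 3*t^2*exp(3*t)/2 - 2*t*exp(3*t)]
  [2*t^2*exp(3*t) + 2*t*exp(3*t), -t^2*exp(3*t) - t*exp(3*t) + exp(3*t), 3*t^2*exp(3*t) + 5*t*exp(3*t)]
  [2*t*exp(3*t), -t*exp(3*t), 3*t*exp(3*t) + exp(3*t)]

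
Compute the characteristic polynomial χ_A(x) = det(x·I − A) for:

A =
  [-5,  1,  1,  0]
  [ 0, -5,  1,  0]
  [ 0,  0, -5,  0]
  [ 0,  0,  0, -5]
x^4 + 20*x^3 + 150*x^2 + 500*x + 625

Expanding det(x·I − A) (e.g. by cofactor expansion or by noting that A is similar to its Jordan form J, which has the same characteristic polynomial as A) gives
  χ_A(x) = x^4 + 20*x^3 + 150*x^2 + 500*x + 625
which factors as (x + 5)^4. The eigenvalues (with algebraic multiplicities) are λ = -5 with multiplicity 4.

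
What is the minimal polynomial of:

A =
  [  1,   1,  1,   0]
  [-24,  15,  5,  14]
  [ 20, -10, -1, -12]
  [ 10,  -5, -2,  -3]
x^3 - 9*x^2 + 27*x - 27

The characteristic polynomial is χ_A(x) = (x - 3)^4, so the eigenvalues are known. The minimal polynomial is
  m_A(x) = Π_λ (x − λ)^{k_λ}
where k_λ is the size of the *largest* Jordan block for λ (equivalently, the smallest k with (A − λI)^k v = 0 for every generalised eigenvector v of λ).

  λ = 3: largest Jordan block has size 3, contributing (x − 3)^3

So m_A(x) = (x - 3)^3 = x^3 - 9*x^2 + 27*x - 27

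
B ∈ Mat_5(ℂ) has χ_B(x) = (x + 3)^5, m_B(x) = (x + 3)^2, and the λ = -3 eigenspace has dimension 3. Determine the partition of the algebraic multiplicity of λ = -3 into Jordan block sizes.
Block sizes for λ = -3: [2, 2, 1]

Step 1 — from the characteristic polynomial, algebraic multiplicity of λ = -3 is 5. From dim ker(B − (-3)·I) = 3, there are exactly 3 Jordan blocks for λ = -3.
Step 2 — from the minimal polynomial, the factor (x + 3)^2 tells us the largest block for λ = -3 has size 2.
Step 3 — with total size 5, 3 blocks, and largest block 2, the block sizes (in nonincreasing order) are [2, 2, 1].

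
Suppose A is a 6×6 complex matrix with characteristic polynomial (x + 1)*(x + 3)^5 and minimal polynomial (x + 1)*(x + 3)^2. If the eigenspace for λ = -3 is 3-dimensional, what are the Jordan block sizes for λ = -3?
Block sizes for λ = -3: [2, 2, 1]

Step 1 — from the characteristic polynomial, algebraic multiplicity of λ = -3 is 5. From dim ker(A − (-3)·I) = 3, there are exactly 3 Jordan blocks for λ = -3.
Step 2 — from the minimal polynomial, the factor (x + 3)^2 tells us the largest block for λ = -3 has size 2.
Step 3 — with total size 5, 3 blocks, and largest block 2, the block sizes (in nonincreasing order) are [2, 2, 1].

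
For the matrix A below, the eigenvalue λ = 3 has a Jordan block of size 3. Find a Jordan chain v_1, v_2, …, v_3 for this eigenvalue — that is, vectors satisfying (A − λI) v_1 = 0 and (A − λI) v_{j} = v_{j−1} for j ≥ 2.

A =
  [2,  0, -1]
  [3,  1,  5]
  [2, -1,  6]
A Jordan chain for λ = 3 of length 3:
v_1 = (-1, 1, 1)ᵀ
v_2 = (-1, 3, 2)ᵀ
v_3 = (1, 0, 0)ᵀ

Let N = A − (3)·I. We want v_3 with N^3 v_3 = 0 but N^2 v_3 ≠ 0; then v_{j-1} := N · v_j for j = 3, …, 2.

Pick v_3 = (1, 0, 0)ᵀ.
Then v_2 = N · v_3 = (-1, 3, 2)ᵀ.
Then v_1 = N · v_2 = (-1, 1, 1)ᵀ.

Sanity check: (A − (3)·I) v_1 = (0, 0, 0)ᵀ = 0. ✓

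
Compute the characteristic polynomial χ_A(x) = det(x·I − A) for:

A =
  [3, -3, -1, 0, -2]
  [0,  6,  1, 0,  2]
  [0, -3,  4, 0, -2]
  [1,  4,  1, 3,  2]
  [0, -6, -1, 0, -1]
x^5 - 15*x^4 + 90*x^3 - 270*x^2 + 405*x - 243

Expanding det(x·I − A) (e.g. by cofactor expansion or by noting that A is similar to its Jordan form J, which has the same characteristic polynomial as A) gives
  χ_A(x) = x^5 - 15*x^4 + 90*x^3 - 270*x^2 + 405*x - 243
which factors as (x - 3)^5. The eigenvalues (with algebraic multiplicities) are λ = 3 with multiplicity 5.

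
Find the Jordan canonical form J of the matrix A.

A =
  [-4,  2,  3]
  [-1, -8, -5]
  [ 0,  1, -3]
J_3(-5)

The characteristic polynomial is
  det(x·I − A) = x^3 + 15*x^2 + 75*x + 125 = (x + 5)^3

Eigenvalues and multiplicities (the geometric multiplicity of λ is n − rank(A − λI), which equals the number of Jordan blocks for λ):
  λ = -5: algebraic multiplicity = 3, geometric multiplicity = 1

Determining the block sizes for each eigenvalue:
  λ = -5: one block (gm = 1), so the single block has size am = 3 → block sizes [3]

Assembling the blocks gives a Jordan form
J =
  [-5,  1,  0]
  [ 0, -5,  1]
  [ 0,  0, -5]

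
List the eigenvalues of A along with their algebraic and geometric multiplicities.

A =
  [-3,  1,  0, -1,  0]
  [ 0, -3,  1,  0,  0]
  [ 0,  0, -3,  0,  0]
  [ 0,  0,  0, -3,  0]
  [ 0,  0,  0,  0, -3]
λ = -3: alg = 5, geom = 3

Step 1 — factor the characteristic polynomial to read off the algebraic multiplicities:
  χ_A(x) = (x + 3)^5

Step 2 — compute geometric multiplicities via the rank-nullity identity g(λ) = n − rank(A − λI):
  rank(A − (-3)·I) = 2, so dim ker(A − (-3)·I) = n − 2 = 3

Summary:
  λ = -3: algebraic multiplicity = 5, geometric multiplicity = 3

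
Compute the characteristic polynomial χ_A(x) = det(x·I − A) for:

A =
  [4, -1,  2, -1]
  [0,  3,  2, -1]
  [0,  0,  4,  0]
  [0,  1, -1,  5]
x^4 - 16*x^3 + 96*x^2 - 256*x + 256

Expanding det(x·I − A) (e.g. by cofactor expansion or by noting that A is similar to its Jordan form J, which has the same characteristic polynomial as A) gives
  χ_A(x) = x^4 - 16*x^3 + 96*x^2 - 256*x + 256
which factors as (x - 4)^4. The eigenvalues (with algebraic multiplicities) are λ = 4 with multiplicity 4.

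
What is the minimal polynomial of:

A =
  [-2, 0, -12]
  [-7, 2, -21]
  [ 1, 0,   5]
x^2 - 3*x + 2

The characteristic polynomial is χ_A(x) = (x - 2)^2*(x - 1), so the eigenvalues are known. The minimal polynomial is
  m_A(x) = Π_λ (x − λ)^{k_λ}
where k_λ is the size of the *largest* Jordan block for λ (equivalently, the smallest k with (A − λI)^k v = 0 for every generalised eigenvector v of λ).

  λ = 1: largest Jordan block has size 1, contributing (x − 1)
  λ = 2: largest Jordan block has size 1, contributing (x − 2)

So m_A(x) = (x - 2)*(x - 1) = x^2 - 3*x + 2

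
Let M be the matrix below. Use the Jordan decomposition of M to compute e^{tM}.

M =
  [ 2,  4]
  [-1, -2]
e^{tM} =
  [2*t + 1, 4*t]
  [-t, 1 - 2*t]

Strategy: write M = P · J · P⁻¹ where J is a Jordan canonical form, so e^{tM} = P · e^{tJ} · P⁻¹, and e^{tJ} can be computed block-by-block.

M has Jordan form
J =
  [0, 1]
  [0, 0]
(up to reordering of blocks).

Per-block formulas:
  For a 2×2 Jordan block J_2(0): exp(t · J_2(0)) = e^(0t)·(I + t·N), where N is the 2×2 nilpotent shift.

After assembling e^{tJ} and conjugating by P, we get:

e^{tM} =
  [2*t + 1, 4*t]
  [-t, 1 - 2*t]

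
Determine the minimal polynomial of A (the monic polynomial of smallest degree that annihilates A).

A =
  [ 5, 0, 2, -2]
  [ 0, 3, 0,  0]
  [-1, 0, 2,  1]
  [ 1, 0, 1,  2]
x^2 - 6*x + 9

The characteristic polynomial is χ_A(x) = (x - 3)^4, so the eigenvalues are known. The minimal polynomial is
  m_A(x) = Π_λ (x − λ)^{k_λ}
where k_λ is the size of the *largest* Jordan block for λ (equivalently, the smallest k with (A − λI)^k v = 0 for every generalised eigenvector v of λ).

  λ = 3: largest Jordan block has size 2, contributing (x − 3)^2

So m_A(x) = (x - 3)^2 = x^2 - 6*x + 9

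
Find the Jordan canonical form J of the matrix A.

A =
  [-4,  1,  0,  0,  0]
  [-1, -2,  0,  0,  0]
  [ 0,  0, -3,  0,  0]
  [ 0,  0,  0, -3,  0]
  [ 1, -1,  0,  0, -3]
J_2(-3) ⊕ J_1(-3) ⊕ J_1(-3) ⊕ J_1(-3)

The characteristic polynomial is
  det(x·I − A) = x^5 + 15*x^4 + 90*x^3 + 270*x^2 + 405*x + 243 = (x + 3)^5

Eigenvalues and multiplicities (the geometric multiplicity of λ is n − rank(A − λI), which equals the number of Jordan blocks for λ):
  λ = -3: algebraic multiplicity = 5, geometric multiplicity = 4

Determining the block sizes for each eigenvalue:
  λ = -3: 4 blocks summing to 5 forces exactly one block of size 2 and the rest size 1 → block sizes [2, 1, 1, 1]

Assembling the blocks gives a Jordan form
J =
  [-3,  1,  0,  0,  0]
  [ 0, -3,  0,  0,  0]
  [ 0,  0, -3,  0,  0]
  [ 0,  0,  0, -3,  0]
  [ 0,  0,  0,  0, -3]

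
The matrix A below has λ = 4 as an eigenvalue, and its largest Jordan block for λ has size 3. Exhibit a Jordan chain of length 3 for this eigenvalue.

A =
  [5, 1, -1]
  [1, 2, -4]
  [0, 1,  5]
A Jordan chain for λ = 4 of length 3:
v_1 = (2, -1, 1)ᵀ
v_2 = (1, 1, 0)ᵀ
v_3 = (1, 0, 0)ᵀ

Let N = A − (4)·I. We want v_3 with N^3 v_3 = 0 but N^2 v_3 ≠ 0; then v_{j-1} := N · v_j for j = 3, …, 2.

Pick v_3 = (1, 0, 0)ᵀ.
Then v_2 = N · v_3 = (1, 1, 0)ᵀ.
Then v_1 = N · v_2 = (2, -1, 1)ᵀ.

Sanity check: (A − (4)·I) v_1 = (0, 0, 0)ᵀ = 0. ✓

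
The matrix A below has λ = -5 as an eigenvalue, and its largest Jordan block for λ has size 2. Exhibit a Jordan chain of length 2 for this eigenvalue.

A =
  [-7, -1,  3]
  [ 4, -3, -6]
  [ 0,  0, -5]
A Jordan chain for λ = -5 of length 2:
v_1 = (-2, 4, 0)ᵀ
v_2 = (1, 0, 0)ᵀ

Let N = A − (-5)·I. We want v_2 with N^2 v_2 = 0 but N^1 v_2 ≠ 0; then v_{j-1} := N · v_j for j = 2, …, 2.

Pick v_2 = (1, 0, 0)ᵀ.
Then v_1 = N · v_2 = (-2, 4, 0)ᵀ.

Sanity check: (A − (-5)·I) v_1 = (0, 0, 0)ᵀ = 0. ✓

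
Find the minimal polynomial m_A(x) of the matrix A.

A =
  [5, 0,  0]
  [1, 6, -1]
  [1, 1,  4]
x^2 - 10*x + 25

The characteristic polynomial is χ_A(x) = (x - 5)^3, so the eigenvalues are known. The minimal polynomial is
  m_A(x) = Π_λ (x − λ)^{k_λ}
where k_λ is the size of the *largest* Jordan block for λ (equivalently, the smallest k with (A − λI)^k v = 0 for every generalised eigenvector v of λ).

  λ = 5: largest Jordan block has size 2, contributing (x − 5)^2

So m_A(x) = (x - 5)^2 = x^2 - 10*x + 25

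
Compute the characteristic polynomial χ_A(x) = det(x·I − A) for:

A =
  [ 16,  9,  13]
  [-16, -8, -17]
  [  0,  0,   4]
x^3 - 12*x^2 + 48*x - 64

Expanding det(x·I − A) (e.g. by cofactor expansion or by noting that A is similar to its Jordan form J, which has the same characteristic polynomial as A) gives
  χ_A(x) = x^3 - 12*x^2 + 48*x - 64
which factors as (x - 4)^3. The eigenvalues (with algebraic multiplicities) are λ = 4 with multiplicity 3.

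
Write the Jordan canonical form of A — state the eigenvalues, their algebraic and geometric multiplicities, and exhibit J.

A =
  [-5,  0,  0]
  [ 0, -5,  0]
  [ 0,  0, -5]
J_1(-5) ⊕ J_1(-5) ⊕ J_1(-5)

The characteristic polynomial is
  det(x·I − A) = x^3 + 15*x^2 + 75*x + 125 = (x + 5)^3

Eigenvalues and multiplicities (the geometric multiplicity of λ is n − rank(A − λI), which equals the number of Jordan blocks for λ):
  λ = -5: algebraic multiplicity = 3, geometric multiplicity = 3

Determining the block sizes for each eigenvalue:
  λ = -5: gm = am = 3, so every block has size 1 → block sizes [1, 1, 1]

Assembling the blocks gives a Jordan form
J =
  [-5,  0,  0]
  [ 0, -5,  0]
  [ 0,  0, -5]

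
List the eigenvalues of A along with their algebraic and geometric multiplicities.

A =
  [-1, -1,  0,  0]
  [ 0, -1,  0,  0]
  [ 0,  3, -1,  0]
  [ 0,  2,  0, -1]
λ = -1: alg = 4, geom = 3

Step 1 — factor the characteristic polynomial to read off the algebraic multiplicities:
  χ_A(x) = (x + 1)^4

Step 2 — compute geometric multiplicities via the rank-nullity identity g(λ) = n − rank(A − λI):
  rank(A − (-1)·I) = 1, so dim ker(A − (-1)·I) = n − 1 = 3

Summary:
  λ = -1: algebraic multiplicity = 4, geometric multiplicity = 3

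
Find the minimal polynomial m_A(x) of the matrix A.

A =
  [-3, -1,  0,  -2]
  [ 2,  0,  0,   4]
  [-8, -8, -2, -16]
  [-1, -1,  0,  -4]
x^2 + 5*x + 6

The characteristic polynomial is χ_A(x) = (x + 2)^3*(x + 3), so the eigenvalues are known. The minimal polynomial is
  m_A(x) = Π_λ (x − λ)^{k_λ}
where k_λ is the size of the *largest* Jordan block for λ (equivalently, the smallest k with (A − λI)^k v = 0 for every generalised eigenvector v of λ).

  λ = -3: largest Jordan block has size 1, contributing (x + 3)
  λ = -2: largest Jordan block has size 1, contributing (x + 2)

So m_A(x) = (x + 2)*(x + 3) = x^2 + 5*x + 6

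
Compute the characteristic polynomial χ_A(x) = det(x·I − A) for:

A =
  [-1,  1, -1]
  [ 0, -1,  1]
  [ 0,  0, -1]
x^3 + 3*x^2 + 3*x + 1

Expanding det(x·I − A) (e.g. by cofactor expansion or by noting that A is similar to its Jordan form J, which has the same characteristic polynomial as A) gives
  χ_A(x) = x^3 + 3*x^2 + 3*x + 1
which factors as (x + 1)^3. The eigenvalues (with algebraic multiplicities) are λ = -1 with multiplicity 3.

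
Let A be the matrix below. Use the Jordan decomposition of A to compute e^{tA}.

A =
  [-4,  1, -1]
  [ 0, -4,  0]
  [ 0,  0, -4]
e^{tA} =
  [exp(-4*t), t*exp(-4*t), -t*exp(-4*t)]
  [0, exp(-4*t), 0]
  [0, 0, exp(-4*t)]

Strategy: write A = P · J · P⁻¹ where J is a Jordan canonical form, so e^{tA} = P · e^{tJ} · P⁻¹, and e^{tJ} can be computed block-by-block.

A has Jordan form
J =
  [-4,  1,  0]
  [ 0, -4,  0]
  [ 0,  0, -4]
(up to reordering of blocks).

Per-block formulas:
  For a 1×1 block at λ = -4: exp(t · [-4]) = [e^(-4t)].
  For a 2×2 Jordan block J_2(-4): exp(t · J_2(-4)) = e^(-4t)·(I + t·N), where N is the 2×2 nilpotent shift.

After assembling e^{tJ} and conjugating by P, we get:

e^{tA} =
  [exp(-4*t), t*exp(-4*t), -t*exp(-4*t)]
  [0, exp(-4*t), 0]
  [0, 0, exp(-4*t)]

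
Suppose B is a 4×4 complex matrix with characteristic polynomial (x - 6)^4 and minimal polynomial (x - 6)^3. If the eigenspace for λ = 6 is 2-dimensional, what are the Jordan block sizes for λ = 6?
Block sizes for λ = 6: [3, 1]

Step 1 — from the characteristic polynomial, algebraic multiplicity of λ = 6 is 4. From dim ker(B − (6)·I) = 2, there are exactly 2 Jordan blocks for λ = 6.
Step 2 — from the minimal polynomial, the factor (x − 6)^3 tells us the largest block for λ = 6 has size 3.
Step 3 — with total size 4, 2 blocks, and largest block 3, the block sizes (in nonincreasing order) are [3, 1].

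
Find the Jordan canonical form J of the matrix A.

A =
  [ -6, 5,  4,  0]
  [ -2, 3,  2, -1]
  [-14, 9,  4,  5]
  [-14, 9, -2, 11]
J_3(2) ⊕ J_1(6)

The characteristic polynomial is
  det(x·I − A) = x^4 - 12*x^3 + 48*x^2 - 80*x + 48 = (x - 6)*(x - 2)^3

Eigenvalues and multiplicities (the geometric multiplicity of λ is n − rank(A − λI), which equals the number of Jordan blocks for λ):
  λ = 2: algebraic multiplicity = 3, geometric multiplicity = 1
  λ = 6: algebraic multiplicity = 1, geometric multiplicity = 1

Determining the block sizes for each eigenvalue:
  λ = 2: one block (gm = 1), so the single block has size am = 3 → block sizes [3]
  λ = 6: one block (gm = 1), so the single block has size am = 1 → block sizes [1]

Assembling the blocks gives a Jordan form
J =
  [2, 1, 0, 0]
  [0, 2, 1, 0]
  [0, 0, 2, 0]
  [0, 0, 0, 6]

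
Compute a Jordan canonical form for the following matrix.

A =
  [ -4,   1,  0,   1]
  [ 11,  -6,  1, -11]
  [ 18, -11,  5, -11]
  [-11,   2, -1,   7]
J_2(-4) ⊕ J_2(5)

The characteristic polynomial is
  det(x·I − A) = x^4 - 2*x^3 - 39*x^2 + 40*x + 400 = (x - 5)^2*(x + 4)^2

Eigenvalues and multiplicities (the geometric multiplicity of λ is n − rank(A − λI), which equals the number of Jordan blocks for λ):
  λ = -4: algebraic multiplicity = 2, geometric multiplicity = 1
  λ = 5: algebraic multiplicity = 2, geometric multiplicity = 1

Determining the block sizes for each eigenvalue:
  λ = -4: one block (gm = 1), so the single block has size am = 2 → block sizes [2]
  λ = 5: one block (gm = 1), so the single block has size am = 2 → block sizes [2]

Assembling the blocks gives a Jordan form
J =
  [-4,  1, 0, 0]
  [ 0, -4, 0, 0]
  [ 0,  0, 5, 1]
  [ 0,  0, 0, 5]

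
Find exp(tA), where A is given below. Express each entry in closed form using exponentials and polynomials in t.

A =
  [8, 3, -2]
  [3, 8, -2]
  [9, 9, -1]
e^{tA} =
  [3*t*exp(5*t) + exp(5*t), 3*t*exp(5*t), -2*t*exp(5*t)]
  [3*t*exp(5*t), 3*t*exp(5*t) + exp(5*t), -2*t*exp(5*t)]
  [9*t*exp(5*t), 9*t*exp(5*t), -6*t*exp(5*t) + exp(5*t)]

Strategy: write A = P · J · P⁻¹ where J is a Jordan canonical form, so e^{tA} = P · e^{tJ} · P⁻¹, and e^{tJ} can be computed block-by-block.

A has Jordan form
J =
  [5, 1, 0]
  [0, 5, 0]
  [0, 0, 5]
(up to reordering of blocks).

Per-block formulas:
  For a 1×1 block at λ = 5: exp(t · [5]) = [e^(5t)].
  For a 2×2 Jordan block J_2(5): exp(t · J_2(5)) = e^(5t)·(I + t·N), where N is the 2×2 nilpotent shift.

After assembling e^{tJ} and conjugating by P, we get:

e^{tA} =
  [3*t*exp(5*t) + exp(5*t), 3*t*exp(5*t), -2*t*exp(5*t)]
  [3*t*exp(5*t), 3*t*exp(5*t) + exp(5*t), -2*t*exp(5*t)]
  [9*t*exp(5*t), 9*t*exp(5*t), -6*t*exp(5*t) + exp(5*t)]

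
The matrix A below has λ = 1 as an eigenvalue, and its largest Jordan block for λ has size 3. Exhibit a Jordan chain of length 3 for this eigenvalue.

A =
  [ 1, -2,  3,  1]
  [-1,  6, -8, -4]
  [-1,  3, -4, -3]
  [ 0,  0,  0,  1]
A Jordan chain for λ = 1 of length 3:
v_1 = (-1, 3, 2, 0)ᵀ
v_2 = (0, -1, -1, 0)ᵀ
v_3 = (1, 0, 0, 0)ᵀ

Let N = A − (1)·I. We want v_3 with N^3 v_3 = 0 but N^2 v_3 ≠ 0; then v_{j-1} := N · v_j for j = 3, …, 2.

Pick v_3 = (1, 0, 0, 0)ᵀ.
Then v_2 = N · v_3 = (0, -1, -1, 0)ᵀ.
Then v_1 = N · v_2 = (-1, 3, 2, 0)ᵀ.

Sanity check: (A − (1)·I) v_1 = (0, 0, 0, 0)ᵀ = 0. ✓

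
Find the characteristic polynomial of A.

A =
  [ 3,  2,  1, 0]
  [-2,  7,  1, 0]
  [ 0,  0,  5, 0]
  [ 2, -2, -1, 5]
x^4 - 20*x^3 + 150*x^2 - 500*x + 625

Expanding det(x·I − A) (e.g. by cofactor expansion or by noting that A is similar to its Jordan form J, which has the same characteristic polynomial as A) gives
  χ_A(x) = x^4 - 20*x^3 + 150*x^2 - 500*x + 625
which factors as (x - 5)^4. The eigenvalues (with algebraic multiplicities) are λ = 5 with multiplicity 4.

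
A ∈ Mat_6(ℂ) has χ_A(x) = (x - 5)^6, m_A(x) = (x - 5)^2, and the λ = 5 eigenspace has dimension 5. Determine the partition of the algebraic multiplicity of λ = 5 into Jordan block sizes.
Block sizes for λ = 5: [2, 1, 1, 1, 1]

Step 1 — from the characteristic polynomial, algebraic multiplicity of λ = 5 is 6. From dim ker(A − (5)·I) = 5, there are exactly 5 Jordan blocks for λ = 5.
Step 2 — from the minimal polynomial, the factor (x − 5)^2 tells us the largest block for λ = 5 has size 2.
Step 3 — with total size 6, 5 blocks, and largest block 2, the block sizes (in nonincreasing order) are [2, 1, 1, 1, 1].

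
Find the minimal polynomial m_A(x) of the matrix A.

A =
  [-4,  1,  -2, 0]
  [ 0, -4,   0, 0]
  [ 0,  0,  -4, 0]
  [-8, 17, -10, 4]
x^3 + 4*x^2 - 16*x - 64

The characteristic polynomial is χ_A(x) = (x - 4)*(x + 4)^3, so the eigenvalues are known. The minimal polynomial is
  m_A(x) = Π_λ (x − λ)^{k_λ}
where k_λ is the size of the *largest* Jordan block for λ (equivalently, the smallest k with (A − λI)^k v = 0 for every generalised eigenvector v of λ).

  λ = -4: largest Jordan block has size 2, contributing (x + 4)^2
  λ = 4: largest Jordan block has size 1, contributing (x − 4)

So m_A(x) = (x - 4)*(x + 4)^2 = x^3 + 4*x^2 - 16*x - 64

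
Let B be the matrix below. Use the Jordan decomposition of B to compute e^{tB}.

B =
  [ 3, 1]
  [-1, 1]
e^{tB} =
  [t*exp(2*t) + exp(2*t), t*exp(2*t)]
  [-t*exp(2*t), -t*exp(2*t) + exp(2*t)]

Strategy: write B = P · J · P⁻¹ where J is a Jordan canonical form, so e^{tB} = P · e^{tJ} · P⁻¹, and e^{tJ} can be computed block-by-block.

B has Jordan form
J =
  [2, 1]
  [0, 2]
(up to reordering of blocks).

Per-block formulas:
  For a 2×2 Jordan block J_2(2): exp(t · J_2(2)) = e^(2t)·(I + t·N), where N is the 2×2 nilpotent shift.

After assembling e^{tJ} and conjugating by P, we get:

e^{tB} =
  [t*exp(2*t) + exp(2*t), t*exp(2*t)]
  [-t*exp(2*t), -t*exp(2*t) + exp(2*t)]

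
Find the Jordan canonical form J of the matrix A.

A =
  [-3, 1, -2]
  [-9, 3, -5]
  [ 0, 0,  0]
J_3(0)

The characteristic polynomial is
  det(x·I − A) = x^3

Eigenvalues and multiplicities (the geometric multiplicity of λ is n − rank(A − λI), which equals the number of Jordan blocks for λ):
  λ = 0: algebraic multiplicity = 3, geometric multiplicity = 1

Determining the block sizes for each eigenvalue:
  λ = 0: one block (gm = 1), so the single block has size am = 3 → block sizes [3]

Assembling the blocks gives a Jordan form
J =
  [0, 1, 0]
  [0, 0, 1]
  [0, 0, 0]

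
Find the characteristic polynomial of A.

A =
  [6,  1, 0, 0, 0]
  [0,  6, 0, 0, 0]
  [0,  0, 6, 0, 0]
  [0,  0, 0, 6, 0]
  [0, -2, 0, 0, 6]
x^5 - 30*x^4 + 360*x^3 - 2160*x^2 + 6480*x - 7776

Expanding det(x·I − A) (e.g. by cofactor expansion or by noting that A is similar to its Jordan form J, which has the same characteristic polynomial as A) gives
  χ_A(x) = x^5 - 30*x^4 + 360*x^3 - 2160*x^2 + 6480*x - 7776
which factors as (x - 6)^5. The eigenvalues (with algebraic multiplicities) are λ = 6 with multiplicity 5.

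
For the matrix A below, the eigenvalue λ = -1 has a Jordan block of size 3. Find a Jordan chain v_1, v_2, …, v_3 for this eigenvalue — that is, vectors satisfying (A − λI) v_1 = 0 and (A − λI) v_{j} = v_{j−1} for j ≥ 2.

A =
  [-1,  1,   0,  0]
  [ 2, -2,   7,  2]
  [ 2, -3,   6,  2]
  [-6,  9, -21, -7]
A Jordan chain for λ = -1 of length 3:
v_1 = (2, 0, -4, 12)ᵀ
v_2 = (0, 2, 2, -6)ᵀ
v_3 = (1, 0, 0, 0)ᵀ

Let N = A − (-1)·I. We want v_3 with N^3 v_3 = 0 but N^2 v_3 ≠ 0; then v_{j-1} := N · v_j for j = 3, …, 2.

Pick v_3 = (1, 0, 0, 0)ᵀ.
Then v_2 = N · v_3 = (0, 2, 2, -6)ᵀ.
Then v_1 = N · v_2 = (2, 0, -4, 12)ᵀ.

Sanity check: (A − (-1)·I) v_1 = (0, 0, 0, 0)ᵀ = 0. ✓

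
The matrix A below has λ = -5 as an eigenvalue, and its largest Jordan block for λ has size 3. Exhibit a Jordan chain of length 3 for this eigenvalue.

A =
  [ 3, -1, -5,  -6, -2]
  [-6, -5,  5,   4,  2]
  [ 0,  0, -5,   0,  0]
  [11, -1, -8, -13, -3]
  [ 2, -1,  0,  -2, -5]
A Jordan chain for λ = -5 of length 3:
v_1 = (3, -2, 0, 4, 1)ᵀ
v_2 = (-5, 5, 0, -8, 0)ᵀ
v_3 = (0, 0, 1, 0, 0)ᵀ

Let N = A − (-5)·I. We want v_3 with N^3 v_3 = 0 but N^2 v_3 ≠ 0; then v_{j-1} := N · v_j for j = 3, …, 2.

Pick v_3 = (0, 0, 1, 0, 0)ᵀ.
Then v_2 = N · v_3 = (-5, 5, 0, -8, 0)ᵀ.
Then v_1 = N · v_2 = (3, -2, 0, 4, 1)ᵀ.

Sanity check: (A − (-5)·I) v_1 = (0, 0, 0, 0, 0)ᵀ = 0. ✓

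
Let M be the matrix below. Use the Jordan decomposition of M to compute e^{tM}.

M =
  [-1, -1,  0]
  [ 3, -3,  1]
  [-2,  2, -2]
e^{tM} =
  [-t^2*exp(-2*t) + t*exp(-2*t) + exp(-2*t), -t*exp(-2*t), -t^2*exp(-2*t)/2]
  [-t^2*exp(-2*t) + 3*t*exp(-2*t), -t*exp(-2*t) + exp(-2*t), -t^2*exp(-2*t)/2 + t*exp(-2*t)]
  [2*t^2*exp(-2*t) - 2*t*exp(-2*t), 2*t*exp(-2*t), t^2*exp(-2*t) + exp(-2*t)]

Strategy: write M = P · J · P⁻¹ where J is a Jordan canonical form, so e^{tM} = P · e^{tJ} · P⁻¹, and e^{tJ} can be computed block-by-block.

M has Jordan form
J =
  [-2,  1,  0]
  [ 0, -2,  1]
  [ 0,  0, -2]
(up to reordering of blocks).

Per-block formulas:
  For a 3×3 Jordan block J_3(-2): exp(t · J_3(-2)) = e^(-2t)·(I + t·N + (t^2/2)·N^2), where N is the 3×3 nilpotent shift.

After assembling e^{tJ} and conjugating by P, we get:

e^{tM} =
  [-t^2*exp(-2*t) + t*exp(-2*t) + exp(-2*t), -t*exp(-2*t), -t^2*exp(-2*t)/2]
  [-t^2*exp(-2*t) + 3*t*exp(-2*t), -t*exp(-2*t) + exp(-2*t), -t^2*exp(-2*t)/2 + t*exp(-2*t)]
  [2*t^2*exp(-2*t) - 2*t*exp(-2*t), 2*t*exp(-2*t), t^2*exp(-2*t) + exp(-2*t)]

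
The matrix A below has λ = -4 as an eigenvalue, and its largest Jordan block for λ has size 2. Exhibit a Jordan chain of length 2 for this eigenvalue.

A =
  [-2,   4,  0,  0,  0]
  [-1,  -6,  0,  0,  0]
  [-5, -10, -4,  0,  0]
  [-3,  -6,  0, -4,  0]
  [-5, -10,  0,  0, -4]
A Jordan chain for λ = -4 of length 2:
v_1 = (2, -1, -5, -3, -5)ᵀ
v_2 = (1, 0, 0, 0, 0)ᵀ

Let N = A − (-4)·I. We want v_2 with N^2 v_2 = 0 but N^1 v_2 ≠ 0; then v_{j-1} := N · v_j for j = 2, …, 2.

Pick v_2 = (1, 0, 0, 0, 0)ᵀ.
Then v_1 = N · v_2 = (2, -1, -5, -3, -5)ᵀ.

Sanity check: (A − (-4)·I) v_1 = (0, 0, 0, 0, 0)ᵀ = 0. ✓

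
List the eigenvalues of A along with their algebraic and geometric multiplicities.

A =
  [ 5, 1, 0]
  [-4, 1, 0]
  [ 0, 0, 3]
λ = 3: alg = 3, geom = 2

Step 1 — factor the characteristic polynomial to read off the algebraic multiplicities:
  χ_A(x) = (x - 3)^3

Step 2 — compute geometric multiplicities via the rank-nullity identity g(λ) = n − rank(A − λI):
  rank(A − (3)·I) = 1, so dim ker(A − (3)·I) = n − 1 = 2

Summary:
  λ = 3: algebraic multiplicity = 3, geometric multiplicity = 2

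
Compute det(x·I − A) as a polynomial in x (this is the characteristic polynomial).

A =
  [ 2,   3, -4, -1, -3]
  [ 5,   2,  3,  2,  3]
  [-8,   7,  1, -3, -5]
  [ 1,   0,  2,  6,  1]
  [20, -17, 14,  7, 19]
x^5 - 30*x^4 + 360*x^3 - 2160*x^2 + 6480*x - 7776

Expanding det(x·I − A) (e.g. by cofactor expansion or by noting that A is similar to its Jordan form J, which has the same characteristic polynomial as A) gives
  χ_A(x) = x^5 - 30*x^4 + 360*x^3 - 2160*x^2 + 6480*x - 7776
which factors as (x - 6)^5. The eigenvalues (with algebraic multiplicities) are λ = 6 with multiplicity 5.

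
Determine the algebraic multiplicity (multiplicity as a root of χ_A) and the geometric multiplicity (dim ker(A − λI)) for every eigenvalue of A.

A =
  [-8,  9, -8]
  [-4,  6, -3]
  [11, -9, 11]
λ = 3: alg = 3, geom = 1

Step 1 — factor the characteristic polynomial to read off the algebraic multiplicities:
  χ_A(x) = (x - 3)^3

Step 2 — compute geometric multiplicities via the rank-nullity identity g(λ) = n − rank(A − λI):
  rank(A − (3)·I) = 2, so dim ker(A − (3)·I) = n − 2 = 1

Summary:
  λ = 3: algebraic multiplicity = 3, geometric multiplicity = 1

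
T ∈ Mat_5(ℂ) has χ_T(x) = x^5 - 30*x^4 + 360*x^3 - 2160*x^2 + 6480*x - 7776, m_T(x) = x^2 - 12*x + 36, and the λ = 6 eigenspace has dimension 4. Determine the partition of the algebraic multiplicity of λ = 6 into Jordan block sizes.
Block sizes for λ = 6: [2, 1, 1, 1]

Step 1 — from the characteristic polynomial, algebraic multiplicity of λ = 6 is 5. From dim ker(T − (6)·I) = 4, there are exactly 4 Jordan blocks for λ = 6.
Step 2 — from the minimal polynomial, the factor (x − 6)^2 tells us the largest block for λ = 6 has size 2.
Step 3 — with total size 5, 4 blocks, and largest block 2, the block sizes (in nonincreasing order) are [2, 1, 1, 1].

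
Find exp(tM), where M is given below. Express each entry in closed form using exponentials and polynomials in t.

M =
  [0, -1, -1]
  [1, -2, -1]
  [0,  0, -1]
e^{tM} =
  [t*exp(-t) + exp(-t), -t*exp(-t), -t*exp(-t)]
  [t*exp(-t), -t*exp(-t) + exp(-t), -t*exp(-t)]
  [0, 0, exp(-t)]

Strategy: write M = P · J · P⁻¹ where J is a Jordan canonical form, so e^{tM} = P · e^{tJ} · P⁻¹, and e^{tJ} can be computed block-by-block.

M has Jordan form
J =
  [-1,  1,  0]
  [ 0, -1,  0]
  [ 0,  0, -1]
(up to reordering of blocks).

Per-block formulas:
  For a 2×2 Jordan block J_2(-1): exp(t · J_2(-1)) = e^(-1t)·(I + t·N), where N is the 2×2 nilpotent shift.
  For a 1×1 block at λ = -1: exp(t · [-1]) = [e^(-1t)].

After assembling e^{tJ} and conjugating by P, we get:

e^{tM} =
  [t*exp(-t) + exp(-t), -t*exp(-t), -t*exp(-t)]
  [t*exp(-t), -t*exp(-t) + exp(-t), -t*exp(-t)]
  [0, 0, exp(-t)]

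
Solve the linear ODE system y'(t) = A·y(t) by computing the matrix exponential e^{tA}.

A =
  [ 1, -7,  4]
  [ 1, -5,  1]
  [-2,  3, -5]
e^{tA} =
  [t^2*exp(-3*t)/2 + 4*t*exp(-3*t) + exp(-3*t), -t^2*exp(-3*t) - 7*t*exp(-3*t), t^2*exp(-3*t)/2 + 4*t*exp(-3*t)]
  [t*exp(-3*t), -2*t*exp(-3*t) + exp(-3*t), t*exp(-3*t)]
  [-t^2*exp(-3*t)/2 - 2*t*exp(-3*t), t^2*exp(-3*t) + 3*t*exp(-3*t), -t^2*exp(-3*t)/2 - 2*t*exp(-3*t) + exp(-3*t)]

Strategy: write A = P · J · P⁻¹ where J is a Jordan canonical form, so e^{tA} = P · e^{tJ} · P⁻¹, and e^{tJ} can be computed block-by-block.

A has Jordan form
J =
  [-3,  1,  0]
  [ 0, -3,  1]
  [ 0,  0, -3]
(up to reordering of blocks).

Per-block formulas:
  For a 3×3 Jordan block J_3(-3): exp(t · J_3(-3)) = e^(-3t)·(I + t·N + (t^2/2)·N^2), where N is the 3×3 nilpotent shift.

After assembling e^{tJ} and conjugating by P, we get:

e^{tA} =
  [t^2*exp(-3*t)/2 + 4*t*exp(-3*t) + exp(-3*t), -t^2*exp(-3*t) - 7*t*exp(-3*t), t^2*exp(-3*t)/2 + 4*t*exp(-3*t)]
  [t*exp(-3*t), -2*t*exp(-3*t) + exp(-3*t), t*exp(-3*t)]
  [-t^2*exp(-3*t)/2 - 2*t*exp(-3*t), t^2*exp(-3*t) + 3*t*exp(-3*t), -t^2*exp(-3*t)/2 - 2*t*exp(-3*t) + exp(-3*t)]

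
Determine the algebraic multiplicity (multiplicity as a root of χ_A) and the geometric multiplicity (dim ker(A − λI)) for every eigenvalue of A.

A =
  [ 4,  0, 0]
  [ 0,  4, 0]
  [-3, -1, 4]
λ = 4: alg = 3, geom = 2

Step 1 — factor the characteristic polynomial to read off the algebraic multiplicities:
  χ_A(x) = (x - 4)^3

Step 2 — compute geometric multiplicities via the rank-nullity identity g(λ) = n − rank(A − λI):
  rank(A − (4)·I) = 1, so dim ker(A − (4)·I) = n − 1 = 2

Summary:
  λ = 4: algebraic multiplicity = 3, geometric multiplicity = 2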